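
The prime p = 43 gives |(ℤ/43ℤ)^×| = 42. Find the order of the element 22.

14

The order of 22 must divide p − 1 = 42 = 2 · 3 · 7.
Divisors: 1, 2, 3, 6, 7, 14, 21, 42.
Check each in increasing order: 22^1 ≡ 22;  22^2 ≡ 11;  22^3 ≡ 27;  22^6 ≡ 41;  22^7 ≡ 42;  22^14 ≡ 1.
Smallest exponent giving 1 is 14.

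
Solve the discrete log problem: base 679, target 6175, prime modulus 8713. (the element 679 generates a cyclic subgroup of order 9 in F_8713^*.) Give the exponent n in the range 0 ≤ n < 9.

3

Successive powers of 679 modulo 8713:
  679^0=1  679^1=679  679^2=7965  679^3=6175
So 679^3 ≡ 6175 (mod 8713), giving n = 3.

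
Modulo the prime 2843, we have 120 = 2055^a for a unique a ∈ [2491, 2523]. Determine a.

Compute 2055^2491 mod 2843 = 248, then multiply by 2055 repeatedly:
  2055^2491=248  2055^2492=743  2055^2493=174  2055^2494=2195  2055^2495=1727
  2055^2496=921  2055^2497=2060  2055^2498=73  2055^2499=2179  2055^2500=120
Found 120 at exponent 2500.

2500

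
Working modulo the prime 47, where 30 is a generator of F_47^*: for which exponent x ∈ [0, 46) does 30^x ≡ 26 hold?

9

Successive powers of 30 modulo 47:
  30^0=1  30^1=30  30^2=7  30^3=22  30^4=2  30^5=13
  30^6=14  30^7=44  30^8=4  30^9=26
So 30^9 ≡ 26 (mod 47), giving x = 9.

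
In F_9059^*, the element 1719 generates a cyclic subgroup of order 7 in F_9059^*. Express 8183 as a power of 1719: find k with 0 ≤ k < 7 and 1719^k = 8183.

5

Successive powers of 1719 modulo 9059:
  1719^0=1  1719^1=1719  1719^2=1727  1719^3=6420  1719^4=2118  1719^5=8183
So 1719^5 ≡ 8183 (mod 9059), giving k = 5.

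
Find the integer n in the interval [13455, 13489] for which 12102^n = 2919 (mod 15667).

13469

Compute 12102^13455 mod 15667 = 7267, then multiply by 12102 repeatedly:
  12102^13455=7267  12102^13456=6363  12102^13457=1721  12102^13458=6099  12102^13459=2861
  12102^13460=15419  12102^13461=6768  12102^13462=14927  12102^13463=6044  12102^13464=10932
  12102^13465=6916  12102^13466=4318  12102^13467=6991  12102^13468=3282  12102^13469=2919
Found 2919 at exponent 13469.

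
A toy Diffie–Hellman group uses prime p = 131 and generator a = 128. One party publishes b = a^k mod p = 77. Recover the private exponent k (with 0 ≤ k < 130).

96

Baby-step giant-step with m = ceil(sqrt(130)) = 12.
Baby table (128^j mod 131 for j=0..11):
  0:1  1:128  2:9  3:104  4:81  5:19  6:74  7:40
  8:11  9:98  10:99  11:96
Giant step factor: 128^(-12) ≡ 5 (mod 131).
Scan 77·5^i mod 131 for i = 0, 1, …:
  i=0: 77   i=1: 123   i=2: 91   i=3: 62
  i=4: 48   i=5: 109   i=6: 21   i=7: 105
  i=8: 1
Match at i=8, j=0: k = 8·12 + 0 = 96.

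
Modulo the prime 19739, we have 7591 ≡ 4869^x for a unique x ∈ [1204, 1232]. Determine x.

1204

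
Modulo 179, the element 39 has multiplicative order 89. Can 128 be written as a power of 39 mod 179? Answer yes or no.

no

128 ∈ ⟨39⟩ iff 128^89 ≡ 1 (mod 179), since |⟨39⟩| = 89.
128^89 mod 179 = 178.
Since 178 ≠ 1, 128 does not lie in the subgroup.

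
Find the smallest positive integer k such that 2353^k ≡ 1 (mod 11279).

5639

The order of 2353 must divide p − 1 = 11278 = 2 · 5639.
Divisors: 1, 2, 5639, 11278.
Check each in increasing order: 2353^1 ≡ 2353;  2353^2 ≡ 9899;  2353^5639 ≡ 1.
Smallest exponent giving 1 is 5639.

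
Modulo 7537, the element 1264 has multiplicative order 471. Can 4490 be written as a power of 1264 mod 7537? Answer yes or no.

4490 ∈ ⟨1264⟩ iff 4490^471 ≡ 1 (mod 7537), since |⟨1264⟩| = 471.
4490^471 mod 7537 = 7536.
Since 7536 ≠ 1, 4490 does not lie in the subgroup.

no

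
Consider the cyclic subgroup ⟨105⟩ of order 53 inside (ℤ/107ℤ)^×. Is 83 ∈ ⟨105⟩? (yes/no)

yes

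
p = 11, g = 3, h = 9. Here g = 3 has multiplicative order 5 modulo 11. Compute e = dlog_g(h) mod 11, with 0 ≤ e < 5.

2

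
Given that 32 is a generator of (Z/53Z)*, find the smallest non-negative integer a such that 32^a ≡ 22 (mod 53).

Baby-step giant-step with m = ceil(sqrt(52)) = 8.
Baby table (32^j mod 53 for j=0..7):
  0:1  1:32  2:17  3:14  4:24  5:26  6:37  7:18
Giant step factor: 32^(-8) ≡ 15 (mod 53).
Scan 22·15^i mod 53 for i = 0, 1, …:
  i=0: 22   i=1: 12   i=2: 21   i=3: 50
  i=4: 8   i=5: 14
Match at i=5, j=3: a = 5·8 + 3 = 43.

43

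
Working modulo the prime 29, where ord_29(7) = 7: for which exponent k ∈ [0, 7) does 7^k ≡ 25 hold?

6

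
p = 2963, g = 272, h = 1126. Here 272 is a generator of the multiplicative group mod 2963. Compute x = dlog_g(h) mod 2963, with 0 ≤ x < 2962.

1133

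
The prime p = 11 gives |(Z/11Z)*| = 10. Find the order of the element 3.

5

The order of 3 must divide p − 1 = 10 = 2 · 5.
Divisors: 1, 2, 5, 10.
Check each in increasing order: 3^1 ≡ 3;  3^2 ≡ 9;  3^5 ≡ 1.
Smallest exponent giving 1 is 5.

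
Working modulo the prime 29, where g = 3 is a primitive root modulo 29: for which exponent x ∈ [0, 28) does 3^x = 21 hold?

9

Successive powers of 3 modulo 29:
  3^0=1  3^1=3  3^2=9  3^3=27  3^4=23  3^5=11
  3^6=4  3^7=12  3^8=7  3^9=21
So 3^9 ≡ 21 (mod 29), giving x = 9.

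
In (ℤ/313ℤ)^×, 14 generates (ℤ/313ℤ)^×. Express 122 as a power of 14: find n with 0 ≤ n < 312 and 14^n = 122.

Baby-step giant-step with m = ceil(sqrt(312)) = 18.
Baby table (14^j mod 313 for j=0..17):
  0:1  1:14  2:196  3:240  4:230  5:90  6:8  7:112
  8:3  9:42  10:275  11:94  12:64  13:270  14:24  15:23
  16:9  17:126
Giant step factor: 14^(-18) ≡ 151 (mod 313).
Scan 122·151^i mod 313 for i = 0, 1, …:
  i=0: 122   i=1: 268   i=2: 91   i=3: 282
  i=4: 14
Match at i=4, j=1: n = 4·18 + 1 = 73.

73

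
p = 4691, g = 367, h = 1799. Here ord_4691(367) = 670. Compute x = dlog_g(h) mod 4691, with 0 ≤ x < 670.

406

Baby-step giant-step with m = ceil(sqrt(670)) = 26.
Baby table (367^j mod 4691 for j=0..25):
  0:1  1:367  2:3341  3:1796  4:2392  5:647  6:2899  7:3767
  8:3335  9:4285  10:1110  11:3944  12:2620  13:4576  14:14  15:447
  16:4555  17:1689  18:651  19:4367  20:3058  21:1137  22:4471  23:3698
  24:1467  25:3615
Giant step factor: 367^(-26) ≡ 1477 (mod 4691).
Scan 1799·1477^i mod 4691 for i = 0, 1, …:
  i=0: 1799   i=1: 2017   i=2: 324   i=3: 66
  i=4: 3662   i=5: 51   i=6: 271   i=7: 1532
  i=8: 1702   i=9: 4169     …   i=14: 2744
  i=15: 4555
Match at i=15, j=16: x = 15·26 + 16 = 406.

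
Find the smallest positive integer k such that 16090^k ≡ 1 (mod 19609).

9804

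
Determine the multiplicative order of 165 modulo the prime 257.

64

The order of 165 must divide p − 1 = 256 = 2^8.
Divisors: 1, 2, 4, 8, 16, 32, 64, 128, 256.
Check each in increasing order: 165^1 ≡ 165;  165^2 ≡ 240;  165^4 ≡ 32;  165^8 ≡ 253;  165^16 ≡ 16;  165^32 ≡ 256;  165^64 ≡ 1.
Smallest exponent giving 1 is 64.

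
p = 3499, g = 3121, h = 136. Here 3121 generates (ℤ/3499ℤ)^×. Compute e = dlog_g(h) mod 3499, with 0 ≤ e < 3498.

1718

Baby-step giant-step with m = ceil(sqrt(3498)) = 60.
Baby table (3121^j mod 3499 for j=0..59):
  0:1  1:3121  2:2924  3:412  4:1719  5:1032  6:1792  7:1430
  8:1805  9:15  10:1328  11:1872  12:2681  13:1292  14:1484  15:2387
  16:456  17:2582  18:225  19:2425  20:88  21:1726  22:1885  23:1266
  24:815  25:3341  26:241  27:3375  28:1385  29:1320  30:1397  31:283
  32:1495  33:1728  34:1129  35:116  36:1639  37:3280  38:2305  39:3460
  40:746  41:1431  42:1427  43:2939  44:1740  45:92  46:214  47:3084
  48:2914  49:693  50:471  51:411  52:2097  53:1607  54:1380  55:3210
  56:773  57:1722  58:3397  59:67
Giant step factor: 3121^(-60) ≡ 1760 (mod 3499).
Scan 136·1760^i mod 3499 for i = 0, 1, …:
  i=0: 136   i=1: 1428   i=2: 998   i=3: 3481
  i=4: 3310   i=5: 3264   i=6: 2781   i=7: 2958
  i=8: 3067   i=9: 2462     …   i=27: 886
  i=28: 2305
Match at i=28, j=38: e = 28·60 + 38 = 1718.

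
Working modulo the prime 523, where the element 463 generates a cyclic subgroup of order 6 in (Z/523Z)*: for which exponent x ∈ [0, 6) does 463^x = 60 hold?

4

Successive powers of 463 modulo 523:
  463^0=1  463^1=463  463^2=462  463^3=522  463^4=60
So 463^4 ≡ 60 (mod 523), giving x = 4.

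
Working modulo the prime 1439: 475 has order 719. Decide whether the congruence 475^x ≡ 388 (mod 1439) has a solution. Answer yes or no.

yes

388 ∈ ⟨475⟩ iff 388^719 ≡ 1 (mod 1439), since |⟨475⟩| = 719.
388^719 mod 1439 = 1.
Since 1 = 1, 388 lies in the subgroup.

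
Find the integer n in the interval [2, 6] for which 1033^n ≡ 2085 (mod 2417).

4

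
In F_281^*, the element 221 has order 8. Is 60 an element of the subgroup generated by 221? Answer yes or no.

⟨221⟩ has order 8; its elements mod 281 are {1, 53, 60, 89, 192, 221, 228, 280}.
60 is in this set.

yes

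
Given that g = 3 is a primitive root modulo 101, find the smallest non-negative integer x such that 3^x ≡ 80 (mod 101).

Successive powers of 3 modulo 101:
  3^0=1  3^1=3  3^2=9  3^3=27  3^4=81  3^5=41
  3^6=22  3^7=66  3^8=97  3^9=89  3^10=65  3^11=94
  3^12=80
So 3^12 ≡ 80 (mod 101), giving x = 12.

12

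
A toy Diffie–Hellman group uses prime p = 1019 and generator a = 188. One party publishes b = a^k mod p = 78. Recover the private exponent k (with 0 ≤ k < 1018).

436

Baby-step giant-step with m = ceil(sqrt(1018)) = 32.
Baby table (188^j mod 1019 for j=0..31):
  0:1  1:188  2:698  3:792  4:122  5:518  6:579  7:838
  8:618  9:18  10:327  11:336  12:1009  13:158  14:153  15:232
  16:818  17:934  18:324  19:791  20:953  21:839  22:806  23:716
  24:100  25:458  26:508  27:737  28:991  29:850  30:836  31:242
Giant step factor: 188^(-32) ≡ 650 (mod 1019).
Scan 78·650^i mod 1019 for i = 0, 1, …:
  i=0: 78   i=1: 769   i=2: 540   i=3: 464
  i=4: 995   i=5: 704   i=6: 69   i=7: 14
  i=8: 948   i=9: 724   i=10: 841   i=11: 466
  i=12: 257   i=13: 953
Match at i=13, j=20: k = 13·32 + 20 = 436.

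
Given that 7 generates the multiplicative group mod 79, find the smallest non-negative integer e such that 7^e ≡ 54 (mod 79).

59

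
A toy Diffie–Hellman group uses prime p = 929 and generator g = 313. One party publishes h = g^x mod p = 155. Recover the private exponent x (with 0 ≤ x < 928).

Baby-step giant-step with m = ceil(sqrt(928)) = 31.
Baby table (313^j mod 929 for j=0..30):
  0:1  1:313  2:424  3:794  4:479  5:358  6:574  7:365
  8:907  9:546  10:891  11:183  12:610  13:485  14:378  15:331
  16:484  17:65  18:836  19:619  20:515  21:478  22:45  23:150
  24:500  25:428  26:188  27:317  28:747  29:632  30:868
Giant step factor: 313^(-31) ≡ 498 (mod 929).
Scan 155·498^i mod 929 for i = 0, 1, …:
  i=0: 155   i=1: 83   i=2: 458   i=3: 479
Match at i=3, j=4: x = 3·31 + 4 = 97.

97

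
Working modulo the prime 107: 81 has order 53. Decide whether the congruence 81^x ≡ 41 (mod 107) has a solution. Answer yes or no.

yes

41 ∈ ⟨81⟩ iff 41^53 ≡ 1 (mod 107), since |⟨81⟩| = 53.
41^53 mod 107 = 1.
Since 1 = 1, 41 lies in the subgroup.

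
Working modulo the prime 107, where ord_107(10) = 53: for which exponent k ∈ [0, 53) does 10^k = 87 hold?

22

Successive powers of 10 modulo 107:
  10^0=1  10^1=10  10^2=100  10^3=37  10^4=49  10^5=62
  10^6=85  10^7=101  10^8=47  10^9=42  10^10=99  10^11=27
  10^12=56  10^13=25  10^14=36  10^15=39  10^16=69  10^17=48
  10^18=52  10^19=92  10^20=64  10^21=105  10^22=87
So 10^22 ≡ 87 (mod 107), giving k = 22.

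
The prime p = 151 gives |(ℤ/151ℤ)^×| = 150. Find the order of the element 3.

50

The order of 3 must divide p − 1 = 150 = 2 · 3 · 5^2.
Divisors: 1, 2, 3, 5, 6, 10, 15, 25, 30, 50, 75, 150.
Check each in increasing order: 3^1 ≡ 3;  3^2 ≡ 9;  3^3 ≡ 27;  3^5 ≡ 92;  3^6 ≡ 125;  3^10 ≡ 8;  3^15 ≡ 132;  3^25 ≡ 150;  3^30 ≡ 59;  3^50 ≡ 1.
Smallest exponent giving 1 is 50.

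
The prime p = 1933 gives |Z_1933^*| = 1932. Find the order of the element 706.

644

The order of 706 must divide p − 1 = 1932 = 2^2 · 3 · 7 · 23.
Divisors: 1, 2, 3, 4, 6, 7, 12, 14, 21, 23, 28, 42, 46, 69, 84, 92, 138, 161, 276, 322, 483, 644, 966, 1932.
Check each in increasing order: 706^1 ≡ 706;  706^2 ≡ 1655;  706^3 ≡ 898;  706^4 ≡ 1897;  706^6 ≡ 343;  706^7 ≡ 533;  706^12 ≡ 1669;  706^14 ≡ 1871;  706^21 ≡ 1748;  706^23 ≡ 1172;  706^28 ≡ 1911;  706^42 ≡ 1364;  706^46 ≡ 1154;  706^69 ≡ 1321;  706^84 ≡ 950;  706^92 ≡ 1812;  706^138 ≡ 1475;  706^161 ≡ 598;  706^276 ≡ 1000;  706^322 ≡ 1932;  706^483 ≡ 1335;  706^644 ≡ 1.
Smallest exponent giving 1 is 644.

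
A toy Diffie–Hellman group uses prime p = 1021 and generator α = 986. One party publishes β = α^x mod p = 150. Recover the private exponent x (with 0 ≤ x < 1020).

419

Baby-step giant-step with m = ceil(sqrt(1020)) = 32.
Baby table (986^j mod 1021 for j=0..31):
  0:1  1:986  2:204  3:7  4:776  5:407  6:49  7:327
  8:807  9:343  10:247  11:544  12:359  13:708  14:745  15:471
  16:872  17:110  18:234  19:999  20:770  21:617  22:867  23:285
  24:235  25:964  26:974  27:624  28:622  29:692  30:284  31:270
Giant step factor: 986^(-32) ≡ 133 (mod 1021).
Scan 150·133^i mod 1021 for i = 0, 1, …:
  i=0: 150   i=1: 551   i=2: 792   i=3: 173
  i=4: 547   i=5: 260   i=6: 887   i=7: 556
  i=8: 436   i=9: 812   i=10: 791   i=11: 40
  i=12: 215   i=13: 7
Match at i=13, j=3: x = 13·32 + 3 = 419.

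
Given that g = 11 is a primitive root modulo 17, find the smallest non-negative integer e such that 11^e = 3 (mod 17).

Successive powers of 11 modulo 17:
  11^0=1  11^1=11  11^2=2  11^3=5  11^4=4  11^5=10
  11^6=8  11^7=3
So 11^7 ≡ 3 (mod 17), giving e = 7.

7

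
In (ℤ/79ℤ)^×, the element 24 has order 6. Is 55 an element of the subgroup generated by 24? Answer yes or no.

⟨24⟩ has order 6; its elements mod 79 are {1, 23, 24, 55, 56, 78}.
55 is in this set.

yes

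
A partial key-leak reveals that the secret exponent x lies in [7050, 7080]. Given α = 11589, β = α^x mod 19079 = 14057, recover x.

Compute 11589^7050 mod 19079 = 1389, then multiply by 11589 repeatedly:
  11589^7050=1389  11589^7051=13524  11589^7052=14730  11589^7053=6157  11589^7054=17092
  11589^7055=1010  11589^7056=9463  11589^7057=615  11589^7058=10768  11589^7059=13692
  11589^7060=15624  11589^7061=6826  11589^7062=4980  11589^7063=18324  11589^7064=7566
  11589^7065=14369  11589^7066=829  11589^7067=10544  11589^7068=12500  11589^7069=14732
  11589^7070=10256  11589^7071=13693  11589^7072=8134  11589^7073=14666  11589^7074=8542
  11589^7075=11386  11589^7076=1990  11589^7077=14678  11589^7078=14057
Found 14057 at exponent 7078.

7078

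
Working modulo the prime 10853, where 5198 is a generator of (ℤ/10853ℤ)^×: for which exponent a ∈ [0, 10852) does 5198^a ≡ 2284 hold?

3108

Baby-step giant-step with m = ceil(sqrt(10852)) = 105.
Baby table (5198^j mod 10853 for j=0..104):
  0:1  1:5198  2:6087  3:3731  4:10280  5:6121  6:6815  7:178
  8:2739  9:9039  10:2085  11:6536  12:4238  13:8387  14:9978  15:10010
  16:2698  17:2128  18:2137  19:5507  20:6025  21:7045  22:1888  23:2712
  24:9782  25:531  26:3476  27:8856  28:5915  29:10474  30:5204  31:4716
  32:7694  33:107  34:2683  35:129  36:8509  37:3807  38:3767  39:2054
  40:8193  41:42  42:1256  43:6035  44:4760  45:8493  46:7463  47:4052
  48:7476  49:6508  50:10636  51:746  52:3187  53:4348  54:4958  55:6662
  56:8006  57:4786  58:2552  59:2930  60:3381  61:3431  62:2859  63:3325
  64:5374  65:9283  66:596  67:4903  68:2950  69:9664  70:5788  71:1508
  72:2718  73:8411  74:4494  75:4156  76:5418  77:10082  78:7952  79:6272
  80:10297  81:7663  82:1764  83:9340  84:3851  85:4566  86:9410  87:9562
  88:7389  89:10108  90:2011  91:1739  92:9626  93:3618  94:8968  95:2029
  96:8479  97:10662  98:5658  99:9507  100:3677  101:913  102:3013  103:695
  104:9414
Giant step factor: 5198^(-105) ≡ 3849 (mod 10853).
Scan 2284·3849^i mod 10853 for i = 0, 1, …:
  i=0: 2284   i=1: 186   i=2: 10469   i=3: 8845
  i=4: 9397   i=5: 6857   i=6: 8950   i=7: 1128
  i=8: 472   i=9: 4277     …   i=28: 5003
  i=29: 3325
Match at i=29, j=63: a = 29·105 + 63 = 3108.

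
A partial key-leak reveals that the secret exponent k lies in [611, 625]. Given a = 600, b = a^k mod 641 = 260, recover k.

622

Compute 600^611 mod 641 = 566, then multiply by 600 repeatedly:
  600^611=566  600^612=511  600^613=202  600^614=51  600^615=473
  600^616=478  600^617=273  600^618=345  600^619=598  600^620=481
  600^621=150  600^622=260
Found 260 at exponent 622.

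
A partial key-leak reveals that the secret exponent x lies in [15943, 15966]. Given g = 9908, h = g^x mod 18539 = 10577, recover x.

Compute 9908^15943 mod 18539 = 871, then multiply by 9908 repeatedly:
  9908^15943=871  9908^15944=9233  9908^15945=9138  9908^15946=13367  9908^15947=16159
  9908^15948=568  9908^15949=10427  9908^15950=11408  9908^15951=16720  9908^15952=15795
  9908^15953=9161  9908^15954=244  9908^15955=7482  9908^15956=12734  9908^15957=10577
Found 10577 at exponent 15957.

15957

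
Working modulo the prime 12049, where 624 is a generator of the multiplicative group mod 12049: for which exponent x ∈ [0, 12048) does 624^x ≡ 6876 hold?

1024

Baby-step giant-step with m = ceil(sqrt(12048)) = 110.
Baby table (624^j mod 12049 for j=0..109):
  0:1  1:624  2:3808  3:2539  4:5917  5:5214  6:306  7:10209
  8:8544  9:5798  10:3252  11:5016  12:9293  13:3263  14:11880  15:2985
  16:7094  17:4673  18:94  19:10460  20:8531  21:9735  22:1944  23:8156
  24:4666  25:7775  26:7902  27:2807  28:4463  29:1593  30:6014  31:5497
  32:8212  33:3463  34:4141  35:5498  36:8836  37:7271  38:6680  39:11415
  40:2001  41:7577  42:4840  43:7910  44:7799  45:10829  46:9856  47:5154
  48:11062  49:10660  50:792  51:199  52:3686  53:10754  54:11252  55:8730
  56:1372  57:649  58:7359  59:1347  60:9147  61:8551  62:10166  63:5810
  64:10740  65:2516  66:3614  67:1973  68:2154  69:6657  70:9112  71:10809
  72:9425  73:1288  74:8478  75:761  76:4953  77:6128  78:4339  79:8560
  80:3733  81:3935  82:9493  83:7573  84:2344  85:4727  86:9692  87:11259
  88:1049  89:3930  90:6373  91:582  92:1698  93:11289  94:7720  95:9729
  96:10249  97:9406  98:1481  99:8420  100:716  101:971  102:3454  103:10574
  104:7373  105:10083  106:2214  107:7950  108:8661  109:6512
Giant step factor: 624^(-110) ≡ 9623 (mod 12049).
Scan 6876·9623^i mod 12049 for i = 0, 1, …:
  i=0: 6876   i=1: 6689   i=2: 2489   i=3: 10284
  i=4: 4495   i=5: 11524   i=6: 8505   i=7: 6807
  i=8: 5397   i=9: 4141
Match at i=9, j=34: x = 9·110 + 34 = 1024.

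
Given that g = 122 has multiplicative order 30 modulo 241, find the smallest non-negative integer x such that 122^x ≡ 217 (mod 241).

11

Successive powers of 122 modulo 241:
  122^0=1  122^1=122  122^2=183  122^3=154  122^4=231  122^5=226
  122^6=98  122^7=147  122^8=100  122^9=150  122^10=225  122^11=217
So 122^11 ≡ 217 (mod 241), giving x = 11.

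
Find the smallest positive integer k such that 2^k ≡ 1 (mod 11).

The order of 2 must divide p − 1 = 10 = 2 · 5.
Divisors: 1, 2, 5, 10.
Check each in increasing order: 2^1 ≡ 2;  2^2 ≡ 4;  2^5 ≡ 10;  2^10 ≡ 1.
Smallest exponent giving 1 is 10.

10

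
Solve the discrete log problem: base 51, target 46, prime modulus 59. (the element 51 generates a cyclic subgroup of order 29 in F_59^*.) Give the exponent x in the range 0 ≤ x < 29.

Successive powers of 51 modulo 59:
  51^0=1  51^1=51  51^2=5  51^3=19  51^4=25  51^5=36
  51^6=7  51^7=3  51^8=35  51^9=15  51^10=57  51^11=16
  51^12=49  51^13=21  51^14=9  51^15=46
So 51^15 ≡ 46 (mod 59), giving x = 15.

15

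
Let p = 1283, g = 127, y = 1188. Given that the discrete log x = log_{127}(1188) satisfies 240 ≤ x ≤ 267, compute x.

258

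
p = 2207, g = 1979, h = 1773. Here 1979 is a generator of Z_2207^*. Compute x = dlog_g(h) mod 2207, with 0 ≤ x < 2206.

1082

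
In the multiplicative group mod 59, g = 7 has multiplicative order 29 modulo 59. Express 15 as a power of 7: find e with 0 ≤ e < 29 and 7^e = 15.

Successive powers of 7 modulo 59:
  7^0=1  7^1=7  7^2=49  7^3=48  7^4=41  7^5=51
  7^6=3  7^7=21  7^8=29  7^9=26  7^10=5  7^11=35
  7^12=9  7^13=4  7^14=28  7^15=19  7^16=15
So 7^16 ≡ 15 (mod 59), giving e = 16.

16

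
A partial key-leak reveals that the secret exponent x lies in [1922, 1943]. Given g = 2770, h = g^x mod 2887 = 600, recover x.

1935

Compute 2770^1922 mod 2887 = 626, then multiply by 2770 repeatedly:
  2770^1922=626  2770^1923=1820  2770^1924=698  2770^1925=2057  2770^1926=1839
  2770^1927=1362  2770^1928=2318  2770^1929=172  2770^1930=85  2770^1931=1603
  2770^1932=104  2770^1933=2267  2770^1934=365  2770^1935=600
Found 600 at exponent 1935.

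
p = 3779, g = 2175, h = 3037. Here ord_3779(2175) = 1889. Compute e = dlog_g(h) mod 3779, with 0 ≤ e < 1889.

1573

Baby-step giant-step with m = ceil(sqrt(1889)) = 44.
Baby table (2175^j mod 3779 for j=0..43):
  0:1  1:2175  2:3096  3:3401  4:1672  5:1202  6:3061  7:2856
  8:2903  9:3095  10:1226  11:2355  12:1580  13:1389  14:1654  15:3621
  16:239  17:2102  18:3039  19:354  20:2813  21:74  22:2232  23:2364
  24:2260  25:2800  26:2031  27:3553  28:3499  29:3198  30:2290  31:28
  32:436  33:3550  34:753  35:1468  36:3424  37:2570  38:609  39:1925
  40:3522  41:317  42:1697  43:2671
Giant step factor: 2175^(-44) ≡ 751 (mod 3779).
Scan 3037·751^i mod 3779 for i = 0, 1, …:
  i=0: 3037   i=1: 2050   i=2: 1497   i=3: 1884
  i=4: 1538   i=5: 2443   i=6: 1878   i=7: 811
  i=8: 642   i=9: 2209     …   i=34: 835
  i=35: 3550
Match at i=35, j=33: e = 35·44 + 33 = 1573.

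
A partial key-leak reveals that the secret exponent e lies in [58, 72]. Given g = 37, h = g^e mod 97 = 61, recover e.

64

Compute 37^58 mod 97 = 66, then multiply by 37 repeatedly:
  37^58=66  37^59=17  37^60=47  37^61=90  37^62=32
  37^63=20  37^64=61
Found 61 at exponent 64.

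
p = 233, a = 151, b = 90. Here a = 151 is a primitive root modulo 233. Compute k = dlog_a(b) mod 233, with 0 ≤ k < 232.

Baby-step giant-step with m = ceil(sqrt(232)) = 16.
Baby table (151^j mod 233 for j=0..15):
  0:1  1:151  2:200  3:143  4:157  5:174  6:178  7:83
  8:184  9:57  10:219  11:216  12:229  13:95  14:132  15:127
Giant step factor: 151^(-16) ≡ 128 (mod 233).
Scan 90·128^i mod 233 for i = 0, 1, …:
  i=0: 90   i=1: 103   i=2: 136   i=3: 166
  i=4: 45   i=5: 168   i=6: 68   i=7: 83
Match at i=7, j=7: k = 7·16 + 7 = 119.

119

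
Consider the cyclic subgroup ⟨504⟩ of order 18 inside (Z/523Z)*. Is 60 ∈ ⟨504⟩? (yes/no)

⟨504⟩ has order 18; its elements mod 523 are {1, 19, 55, 60, 61, 94, 113, 162, 217, 306, 361, 410, 429, 462, 463, 468, 504, 522}.
60 is in this set.

yes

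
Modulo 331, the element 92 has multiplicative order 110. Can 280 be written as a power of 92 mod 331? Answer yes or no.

no

280 ∈ ⟨92⟩ iff 280^110 ≡ 1 (mod 331), since |⟨92⟩| = 110.
280^110 mod 331 = 31.
Since 31 ≠ 1, 280 does not lie in the subgroup.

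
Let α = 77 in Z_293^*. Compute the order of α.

73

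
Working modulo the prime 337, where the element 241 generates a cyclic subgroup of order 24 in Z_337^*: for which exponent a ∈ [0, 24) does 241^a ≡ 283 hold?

19

Successive powers of 241 modulo 337:
  241^0=1  241^1=241  241^2=117  241^3=226  241^4=209  241^5=156
  241^6=189  241^7=54  241^8=208  241^9=252  241^10=72  241^11=165
  241^12=336  241^13=96  241^14=220  241^15=111  241^16=128  241^17=181
  241^18=148  241^19=283
So 241^19 ≡ 283 (mod 337), giving a = 19.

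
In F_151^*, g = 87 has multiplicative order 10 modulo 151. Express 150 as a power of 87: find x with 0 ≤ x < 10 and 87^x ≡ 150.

5

Successive powers of 87 modulo 151:
  87^0=1  87^1=87  87^2=19  87^3=143  87^4=59  87^5=150
So 87^5 ≡ 150 (mod 151), giving x = 5.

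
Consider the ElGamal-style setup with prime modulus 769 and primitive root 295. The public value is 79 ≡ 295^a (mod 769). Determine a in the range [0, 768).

Successive powers of 295 modulo 769:
  295^0=1  295^1=295  295^2=128  295^3=79
So 295^3 ≡ 79 (mod 769), giving a = 3.

3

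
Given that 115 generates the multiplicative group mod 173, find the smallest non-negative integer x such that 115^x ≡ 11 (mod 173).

Baby-step giant-step with m = ceil(sqrt(172)) = 14.
Baby table (115^j mod 173 for j=0..13):
  0:1  1:115  2:77  3:32  4:47  5:42  6:159  7:120
  8:133  9:71  10:34  11:104  12:23  13:50
Giant step factor: 115^(-14) ≡ 38 (mod 173).
Scan 11·38^i mod 173 for i = 0, 1, …:
  i=0: 11   i=1: 72   i=2: 141   i=3: 168
  i=4: 156   i=5: 46   i=6: 18   i=7: 165
  i=8: 42
Match at i=8, j=5: x = 8·14 + 5 = 117.

117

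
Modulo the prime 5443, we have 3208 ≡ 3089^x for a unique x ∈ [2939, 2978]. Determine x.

Compute 3089^2939 mod 5443 = 192, then multiply by 3089 repeatedly:
  3089^2939=192  3089^2940=5244  3089^2941=348  3089^2942=2701  3089^2943=4713
  3089^2944=3875  3089^2945=718  3089^2946=2601  3089^2947=621  3089^2948=2333
  3089^2949=105  3089^2950=3208
Found 3208 at exponent 2950.

2950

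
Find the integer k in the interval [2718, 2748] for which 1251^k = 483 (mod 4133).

2726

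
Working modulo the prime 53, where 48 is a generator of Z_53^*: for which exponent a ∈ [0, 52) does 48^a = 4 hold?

10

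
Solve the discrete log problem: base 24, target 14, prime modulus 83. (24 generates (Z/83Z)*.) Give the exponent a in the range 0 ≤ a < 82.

69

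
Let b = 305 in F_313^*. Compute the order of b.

52

The order of 305 must divide p − 1 = 312 = 2^3 · 3 · 13.
Divisors: 1, 2, 3, 4, 6, 8, 12, 13, 24, 26, 39, 52, 78, 104, 156, 312.
Check each in increasing order: 305^1 ≡ 305;  305^2 ≡ 64;  305^3 ≡ 114;  305^4 ≡ 27;  305^6 ≡ 163;  305^8 ≡ 103;  305^12 ≡ 277;  305^13 ≡ 288;  305^24 ≡ 44;  305^26 ≡ 312;  305^39 ≡ 25;  305^52 ≡ 1.
Smallest exponent giving 1 is 52.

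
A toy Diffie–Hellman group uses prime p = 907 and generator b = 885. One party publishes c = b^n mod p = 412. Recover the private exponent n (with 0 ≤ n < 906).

Baby-step giant-step with m = ceil(sqrt(906)) = 31.
Baby table (885^j mod 907 for j=0..30):
  0:1  1:885  2:484  3:236  4:250  5:849  6:369  7:45
  8:824  9:12  10:643  11:366  12:111  13:279  14:211  15:800
  16:540  17:818  18:144  19:460  20:764  21:425  22:627  23:718
  24:530  25:131  26:746  27:821  28:78  29:98  30:565
Giant step factor: 885^(-31) ≡ 44 (mod 907).
Scan 412·44^i mod 907 for i = 0, 1, …:
  i=0: 412   i=1: 895   i=2: 379   i=3: 350
  i=4: 888   i=5: 71   i=6: 403   i=7: 499
  i=8: 188   i=9: 109     …   i=14: 43
  i=15: 78
Match at i=15, j=28: n = 15·31 + 28 = 493.

493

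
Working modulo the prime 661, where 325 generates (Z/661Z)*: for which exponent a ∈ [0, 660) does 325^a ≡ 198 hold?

Baby-step giant-step with m = ceil(sqrt(660)) = 26.
Baby table (325^j mod 661 for j=0..25):
  0:1  1:325  2:526  3:412  4:378  5:565  6:528  7:401
  8:108  9:67  10:623  11:209  12:503  13:208  14:178  15:343
  16:427  17:626  18:523  19:98  20:122  21:651  22:55  23:28
  24:507  25:186
Giant step factor: 325^(-26) ≡ 619 (mod 661).
Scan 198·619^i mod 661 for i = 0, 1, …:
  i=0: 198   i=1: 277   i=2: 264   i=3: 149
  i=4: 352   i=5: 419   i=6: 249   i=7: 118
  i=8: 332   i=9: 598     …   i=17: 315
  i=18: 651
Match at i=18, j=21: a = 18·26 + 21 = 489.

489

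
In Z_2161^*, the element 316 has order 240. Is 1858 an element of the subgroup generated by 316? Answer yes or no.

1858 ∈ ⟨316⟩ iff 1858^240 ≡ 1 (mod 2161), since |⟨316⟩| = 240.
1858^240 mod 2161 = 1.
Since 1 = 1, 1858 lies in the subgroup.

yes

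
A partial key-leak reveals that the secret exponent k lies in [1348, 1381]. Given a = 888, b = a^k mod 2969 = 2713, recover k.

Compute 888^1348 mod 2969 = 2025, then multiply by 888 repeatedly:
  888^1348=2025  888^1349=1955  888^1350=2144  888^1351=743  888^1352=666
  888^1353=577  888^1354=1708  888^1355=2514  888^1356=2713
Found 2713 at exponent 1356.

1356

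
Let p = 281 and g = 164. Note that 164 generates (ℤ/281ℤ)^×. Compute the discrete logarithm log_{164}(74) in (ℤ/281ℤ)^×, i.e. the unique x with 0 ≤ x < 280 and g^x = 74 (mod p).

69

Baby-step giant-step with m = ceil(sqrt(280)) = 17.
Baby table (164^j mod 281 for j=0..16):
  0:1  1:164  2:201  3:87  4:218  5:65  6:263  7:139
  8:35  9:120  10:10  11:235  12:43  13:27  14:213  15:88
  16:101
Giant step factor: 164^(-17) ≡ 206 (mod 281).
Scan 74·206^i mod 281 for i = 0, 1, …:
  i=0: 74   i=1: 70   i=2: 89   i=3: 69
  i=4: 164
Match at i=4, j=1: x = 4·17 + 1 = 69.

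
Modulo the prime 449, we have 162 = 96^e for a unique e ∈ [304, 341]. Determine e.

334

Compute 96^304 mod 449 = 335, then multiply by 96 repeatedly:
  96^304=335  96^305=281  96^306=36  96^307=313  96^308=414
  96^309=232  96^310=271  96^311=423  96^312=198  96^313=150
  96^314=32  96^315=378  96^316=368  96^317=306  96^318=191
  96^319=376  96^320=176  96^321=283  96^322=228  96^323=336
  96^324=377  96^325=272  96^326=70  96^327=434  96^328=356
  96^329=52  96^330=53  96^331=149  96^332=385  96^333=142
  96^334=162
Found 162 at exponent 334.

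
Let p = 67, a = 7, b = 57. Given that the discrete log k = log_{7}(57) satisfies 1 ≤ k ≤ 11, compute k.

Compute 7^1 mod 67 = 7, then multiply by 7 repeatedly:
  7^1=7  7^2=49  7^3=8  7^4=56  7^5=57
Found 57 at exponent 5.

5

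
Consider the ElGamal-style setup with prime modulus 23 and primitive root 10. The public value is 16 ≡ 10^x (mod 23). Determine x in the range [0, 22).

Successive powers of 10 modulo 23:
  10^0=1  10^1=10  10^2=8  10^3=11  10^4=18  10^5=19
  10^6=6  10^7=14  10^8=2  10^9=20  10^10=16
So 10^10 ≡ 16 (mod 23), giving x = 10.

10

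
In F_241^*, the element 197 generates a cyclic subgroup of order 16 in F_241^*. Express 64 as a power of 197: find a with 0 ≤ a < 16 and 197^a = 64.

4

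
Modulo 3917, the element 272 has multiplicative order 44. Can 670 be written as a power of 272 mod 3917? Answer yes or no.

yes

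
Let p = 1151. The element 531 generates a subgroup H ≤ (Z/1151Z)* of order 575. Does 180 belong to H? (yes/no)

180 ∈ ⟨531⟩ iff 180^575 ≡ 1 (mod 1151), since |⟨531⟩| = 575.
180^575 mod 1151 = 1.
Since 1 = 1, 180 lies in the subgroup.

yes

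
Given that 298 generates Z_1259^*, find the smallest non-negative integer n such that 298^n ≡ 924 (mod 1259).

877

Baby-step giant-step with m = ceil(sqrt(1258)) = 36.
Baby table (298^j mod 1259 for j=0..35):
  0:1  1:298  2:674  3:671  4:1036  5:273  6:778  7:188
  8:628  9:812  10:248  11:882  12:964  13:220  14:92  15:977
  16:317  17:41  18:887  19:1195  20:1072  21:929  22:1121  23:423
  24:154  25:568  26:558  27:96  28:910  29:495  30:207  31:1254
  32:1028  33:407  34:422  35:1115
Giant step factor: 298^(-36) ≡ 677 (mod 1259).
Scan 924·677^i mod 1259 for i = 0, 1, …:
  i=0: 924   i=1: 1084   i=2: 1130   i=3: 797
  i=4: 717   i=5: 694   i=6: 231   i=7: 271
  i=8: 912   i=9: 514     …   i=23: 601
  i=24: 220
Match at i=24, j=13: n = 24·36 + 13 = 877.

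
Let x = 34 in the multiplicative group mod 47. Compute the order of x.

23

The order of 34 must divide p − 1 = 46 = 2 · 23.
Divisors: 1, 2, 23, 46.
Check each in increasing order: 34^1 ≡ 34;  34^2 ≡ 28;  34^23 ≡ 1.
Smallest exponent giving 1 is 23.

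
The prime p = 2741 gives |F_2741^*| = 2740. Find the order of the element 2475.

The order of 2475 must divide p − 1 = 2740 = 2^2 · 5 · 137.
Divisors: 1, 2, 4, 5, 10, 20, 137, 274, 548, 685, 1370, 2740.
Check each in increasing order: 2475^1 ≡ 2475;  2475^2 ≡ 2231;  2475^4 ≡ 2446;  2475^5 ≡ 1722;  2475^10 ≡ 2263;  2475^20 ≡ 981;  2475^137 ≡ 2292;  2475^274 ≡ 1508;  2475^548 ≡ 1775;  2475^685 ≡ 656;  2475^1370 ≡ 2740;  2475^2740 ≡ 1.
Smallest exponent giving 1 is 2740.

2740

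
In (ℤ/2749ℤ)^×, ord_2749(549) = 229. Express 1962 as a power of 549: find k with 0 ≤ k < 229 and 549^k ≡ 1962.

Baby-step giant-step with m = ceil(sqrt(229)) = 16.
Baby table (549^j mod 2749 for j=0..15):
  0:1  1:549  2:1760  3:1341  4:2226  5:1518  6:435  7:2401
  8:1378  9:547  10:662  11:570  12:2293  13:2564  14:148  15:1531
Giant step factor: 549^(-16) ≡ 505 (mod 2749).
Scan 1962·505^i mod 2749 for i = 0, 1, …:
  i=0: 1962   i=1: 1170   i=2: 2564
Match at i=2, j=13: k = 2·16 + 13 = 45.

45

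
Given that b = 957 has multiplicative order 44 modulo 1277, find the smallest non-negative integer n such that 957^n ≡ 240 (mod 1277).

Baby-step giant-step with m = ceil(sqrt(44)) = 7.
Baby table (957^j mod 1277 for j=0..6):
  0:1  1:957  2:240  3:1097  4:135  5:218  6:475
Giant step factor: 957^(-7) ≡ 69 (mod 1277).
Scan 240·69^i mod 1277 for i = 0, 1, …:
  i=0: 240
Match at i=0, j=2: n = 0·7 + 2 = 2.

2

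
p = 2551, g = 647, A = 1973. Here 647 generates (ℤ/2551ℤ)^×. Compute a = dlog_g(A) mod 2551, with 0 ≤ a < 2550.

1135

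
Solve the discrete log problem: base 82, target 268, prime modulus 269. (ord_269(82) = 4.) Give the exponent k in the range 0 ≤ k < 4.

Successive powers of 82 modulo 269:
  82^0=1  82^1=82  82^2=268
So 82^2 ≡ 268 (mod 269), giving k = 2.

2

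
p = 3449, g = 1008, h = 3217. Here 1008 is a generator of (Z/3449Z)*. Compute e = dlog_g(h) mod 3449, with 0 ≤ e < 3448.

Baby-step giant-step with m = ceil(sqrt(3448)) = 59.
Baby table (1008^j mod 3449 for j=0..58):
  0:1  1:1008  2:2058  3:1615  4:3441  5:2283  6:781  7:876
  8:64  9:2430  10:650  11:3339  12:2937  13:1254  14:1698  15:880
  16:647  17:315  18:212  19:3307  20:1722  21:929  22:1753  23:1136
  24:20  25:2915  26:3221  27:1259  28:3289  29:823  30:1824  31:275
  32:1280  33:314  34:2653  35:1249  36:107  37:937  38:2919  39:355
  40:2593  41:2851  42:791  43:609  44:3399  45:1335  46:570  47:2026
  48:400  49:3116  50:2338  51:1037  52:249  53:2664  54:1990  55:2051
  56:1457  57:2831  58:1325
Giant step factor: 1008^(-59) ≡ 239 (mod 3449).
Scan 3217·239^i mod 3449 for i = 0, 1, …:
  i=0: 3217   i=1: 3185   i=2: 2435   i=3: 2533
  i=4: 1812   i=5: 1943   i=6: 2211   i=7: 732
  i=8: 2498   i=9: 345     …   i=17: 1548
  i=18: 929
Match at i=18, j=21: e = 18·59 + 21 = 1083.

1083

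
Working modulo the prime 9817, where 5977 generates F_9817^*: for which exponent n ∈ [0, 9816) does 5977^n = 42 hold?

6495

Baby-step giant-step with m = ceil(sqrt(9816)) = 100.
Baby table (5977^j mod 9817 for j=0..99):
  0:1  1:5977  2:466  3:7071  4:1182  5:6391  6:1060  7:3655
  8:3110  9:4889  10:6161  11:730  12:4462  13:6402  14:7905  15:8781
  16:2355  17:8074  18:7743  19:2573  20:5399  21:1344  22:2782  23:7833
  24:568  25:8071  26:9446  27:1175  28:3820  29:7615  30:3243  31:4653
  32:9237  33:8558  34:4596  35:2326  36:1630  37:4046  38:3671  39:572
  40:2528  41:1493  42:8  43:8548  44:3728  45:7483  46:9456  47:2043
  48:8480  49:9606  50:5246  51:9661  52:203  53:5840  54:6245  55:2131
  56:4338  57:1529  58:9023  59:5690  60:3042  61:950  62:3924  63:935
  64:2622  65:3762  66:4544  67:5666  68:6849  69:9400  70:1109  71:2018
  72:6310  73:7773  74:5177  75:9562  76:7317  77:8791  78:3223  79:2917
  80:9734  81:4576  82:590  83:2127  84:64  85:9482  86:373  87:962
  88:6929  89:6527  90:8938  91:8129  92:2700  93:8569  94:1624  95:7452
  96:875  97:7231  98:5253  99:2415
Giant step factor: 5977^(-100) ≡ 3278 (mod 9817).
Scan 42·3278^i mod 9817 for i = 0, 1, …:
  i=0: 42   i=1: 238   i=2: 4621   i=3: 7
  i=4: 3312   i=5: 8951   i=6: 8182   i=7: 552
  i=8: 3128   i=9: 4636     …   i=63: 2470
  i=64: 7452
Match at i=64, j=95: n = 64·100 + 95 = 6495.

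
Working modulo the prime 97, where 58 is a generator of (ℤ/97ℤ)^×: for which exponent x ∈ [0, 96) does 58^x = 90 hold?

Baby-step giant-step with m = ceil(sqrt(96)) = 10.
Baby table (58^j mod 97 for j=0..9):
  0:1  1:58  2:66  3:45  4:88  5:60  6:85  7:80
  8:81  9:42
Giant step factor: 58^(-10) ≡ 53 (mod 97).
Scan 90·53^i mod 97 for i = 0, 1, …:
  i=0: 90   i=1: 17   i=2: 28   i=3: 29
  i=4: 82   i=5: 78   i=6: 60
Match at i=6, j=5: x = 6·10 + 5 = 65.

65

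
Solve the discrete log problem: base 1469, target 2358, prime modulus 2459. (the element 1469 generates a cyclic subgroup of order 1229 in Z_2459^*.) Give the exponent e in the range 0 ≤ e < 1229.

Baby-step giant-step with m = ceil(sqrt(1229)) = 36.
Baby table (1469^j mod 2459 for j=0..35):
  0:1  1:1469  2:1418  3:269  4:1721  5:297  6:1050  7:657
  8:1205  9:2124  10:2144  11:2016  12:868  13:1330  14:1324  15:2346
  16:1215  17:2060  18:1570  19:2247  20:865  21:1841  22:1988  23:1539
  24:970  25:1169  26:879  27:276  28:2168  29:387  30:474  31:409
  32:825  33:2097  34:1825  35:615
Giant step factor: 1469^(-36) ≡ 2151 (mod 2459).
Scan 2358·2151^i mod 2459 for i = 0, 1, …:
  i=0: 2358   i=1: 1600   i=2: 1459   i=3: 625
  i=4: 1761   i=5: 1051   i=6: 880   i=7: 1909
  i=8: 2188   i=9: 2321     …   i=26: 217
  i=27: 2016
Match at i=27, j=11: e = 27·36 + 11 = 983.

983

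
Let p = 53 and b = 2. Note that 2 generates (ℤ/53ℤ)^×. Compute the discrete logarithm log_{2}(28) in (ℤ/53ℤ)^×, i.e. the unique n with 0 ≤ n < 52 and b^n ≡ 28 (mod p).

16

Successive powers of 2 modulo 53:
  2^0=1  2^1=2  2^2=4  2^3=8  2^4=16  2^5=32
  2^6=11  2^7=22  2^8=44  2^9=35  2^10=17  2^11=34
  2^12=15  2^13=30  2^14=7  2^15=14  2^16=28
So 2^16 ≡ 28 (mod 53), giving n = 16.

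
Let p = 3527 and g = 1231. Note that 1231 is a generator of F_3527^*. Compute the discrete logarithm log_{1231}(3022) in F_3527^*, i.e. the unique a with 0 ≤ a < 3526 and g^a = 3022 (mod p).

Baby-step giant-step with m = ceil(sqrt(3526)) = 60.
Baby table (1231^j mod 3527 for j=0..59):
  0:1  1:1231  2:2278  3:253  4:1067  5:1433  6:523  7:1899
  8:2795  9:1820  10:775  11:1735  12:1950  13:2090  14:1607  15:3097
  16:3247  17:966  18:547  19:3227  20:1035  21:838  22:1694  23:857
  24:394  25:1815  26:1674  27:926  28:685  29:282  30:1496  31:482
  32:806  33:1099  34:2028  35:2879  36:2941  37:1669  38:1825  39:3403
  40:2544  41:3215  42:371  43:1718  44:2185  45:2161  46:833  47:2593
  48:48  49:2656  50:7  51:1563  52:1838  53:1771  54:415  55:2977
  56:134  57:2712  58:1930  59:2159
Giant step factor: 1231^(-60) ≡ 3291 (mod 3527).
Scan 3022·3291^i mod 3527 for i = 0, 1, …:
  i=0: 3022   i=1: 2789   i=2: 1345   i=3: 10
  i=4: 1167   i=5: 3221   i=6: 1676   i=7: 3015
  i=8: 914   i=9: 2970     …   i=53: 1564
  i=54: 1231
Match at i=54, j=1: a = 54·60 + 1 = 3241.

3241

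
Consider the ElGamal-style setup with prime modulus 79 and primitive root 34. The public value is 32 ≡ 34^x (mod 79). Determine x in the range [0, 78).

Baby-step giant-step with m = ceil(sqrt(78)) = 9.
Baby table (34^j mod 79 for j=0..8):
  0:1  1:34  2:50  3:41  4:51  5:75  6:22  7:37
  8:73
Giant step factor: 34^(-9) ≡ 12 (mod 79).
Scan 32·12^i mod 79 for i = 0, 1, …:
  i=0: 32   i=1: 68   i=2: 26   i=3: 75
Match at i=3, j=5: x = 3·9 + 5 = 32.

32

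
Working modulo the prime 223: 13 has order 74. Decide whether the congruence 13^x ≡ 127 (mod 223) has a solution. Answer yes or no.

127 ∈ ⟨13⟩ iff 127^74 ≡ 1 (mod 223), since |⟨13⟩| = 74.
127^74 mod 223 = 183.
Since 183 ≠ 1, 127 does not lie in the subgroup.

no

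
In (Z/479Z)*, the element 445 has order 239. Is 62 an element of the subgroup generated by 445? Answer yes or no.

no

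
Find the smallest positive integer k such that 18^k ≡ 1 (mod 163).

The order of 18 must divide p − 1 = 162 = 2 · 3^4.
Divisors: 1, 2, 3, 6, 9, 18, 27, 54, 81, 162.
Check each in increasing order: 18^1 ≡ 18;  18^2 ≡ 161;  18^3 ≡ 127;  18^6 ≡ 155;  18^9 ≡ 125;  18^18 ≡ 140;  18^27 ≡ 59;  18^54 ≡ 58;  18^81 ≡ 162;  18^162 ≡ 1.
Smallest exponent giving 1 is 162.

162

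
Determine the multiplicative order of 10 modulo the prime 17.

16

The order of 10 must divide p − 1 = 16 = 2^4.
Divisors: 1, 2, 4, 8, 16.
Check each in increasing order: 10^1 ≡ 10;  10^2 ≡ 15;  10^4 ≡ 4;  10^8 ≡ 16;  10^16 ≡ 1.
Smallest exponent giving 1 is 16.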